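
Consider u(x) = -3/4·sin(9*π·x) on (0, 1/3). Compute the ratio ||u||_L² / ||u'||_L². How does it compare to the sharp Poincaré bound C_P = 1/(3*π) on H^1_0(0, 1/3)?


||u||_L² / ||u'||_L² = 1/(9*π) < C_P = 1/(3*π).

u(x) = -3/4·sin(9*π·x), so u'(x) = -27*π*cos(9*π*x)/4.
Writing u(x) = A·sin(kπx/L) with A = -3/4 and k = 3, use ∫_0^L sin²(kπx/L) dx = L/2 and ∫_0^L cos²(kπx/L) dx = L/2.
u² = 9/16·sin²(9*π·x) and (u')² = 729*π^2/16·cos²(9*π·x), and each of sin², cos² integrates to L/2 = 1/6 over (0, 1/3).
∫_0^1/3 u² dx = 3/32, so ||u||_L² = sqrt(6)/8.
∫_0^1/3 (u')² dx = 243*π^2/32, so ||u'||_L² = 9*sqrt(6)*π/8.
Ratio ||u||_L² / ||u'||_L² = 1/(9*π).
Sharp Poincaré constant on H^1_0(0, 1/3) is C_P = L/π = 1/(3*π), achieved by sin(3*π·x).
This is the k = 3 harmonic; the ratio L/(kπ) is strictly less than C_P = L/π, consistent with the sharp inequality ||u||_L² ≤ C_P ||u'||_L².


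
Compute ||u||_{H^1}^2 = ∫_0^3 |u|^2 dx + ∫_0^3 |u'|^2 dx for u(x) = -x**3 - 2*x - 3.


||u||_{H^1}^2 = 91191/70

The H^1 norm (squared) on an interval (0, L) is
  ||u||_{H^1}^2 = ∫_0^L u(x)^2 dx + ∫_0^L u'(x)^2 dx.
Compute u'(x) = -3*x**2 - 2.
Then u(x)^2 = x**6 + 4*x**4 + 6*x**3 + 4*x**2 + 12*x + 9 and u'(x)^2 = 9*x**4 + 12*x**2 + 4.
Integrate each monomial from 0 to 3 using ∫_0^3 c·x^n dx = c·3^(n+1)/(n+1):
  ∫_0^3 u(x)^2 dx = ∫_0^3 (x^6 + 4*x^4 + 6*x^3 + 4*x^2 + 12*x + 9) dx. Term by term:
    ∫_0^3 x^6 dx = 2187/7;  ∫_0^3 4*x^4 dx = 972/5;  ∫_0^3 6*x^3 dx = 243/2;
    ∫_0^3 4*x^2 dx = 36;  ∫_0^3 12*x dx = 54;  ∫_0^3 9 dx = 27.
  Sum: 2187/7 + 972/5 + 243/2 + 36 + 54 + 27 = 52173/70.
  ∫_0^3 u'(x)^2 dx = ∫_0^3 (9*x^4 + 12*x^2 + 4) dx. Term by term:
    ∫_0^3 9*x^4 dx = 2187/5;  ∫_0^3 12*x^2 dx = 108;  ∫_0^3 4 dx = 12.
  Sum: 2187/5 + 108 + 12 = 2787/5.
Adding: ||u||_{H^1}^2 = 52173/70 + 2787/5 = 91191/70.


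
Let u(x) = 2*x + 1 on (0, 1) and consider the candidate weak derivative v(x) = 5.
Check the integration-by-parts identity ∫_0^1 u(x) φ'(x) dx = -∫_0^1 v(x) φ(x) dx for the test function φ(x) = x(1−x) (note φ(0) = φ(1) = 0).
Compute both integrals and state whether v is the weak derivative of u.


LHS = -1/3, RHS = -5/6. No, v is not the weak derivative of u.

u(x) = 2*x + 1, classical derivative u'(x) = 2.
φ(x) = x(1−x), so φ'(x) = 1 - 2*x.
Note φ(0) = φ(1) = 0, so the boundary term u·φ vanishes.
LHS = ∫_0^1 u(x) φ'(x) dx = ∫_0^1 (1 - 4*x^2) dx. Term by term:
  ∫_0^1 -4*x^2 dx = -4/3;  ∫_0^1 1 dx = 1.
Sum: -4/3 + 1 = -1/3.
So LHS = -1/3.
∫_0^1 v(x) φ(x) dx = ∫_0^1 (-5*x^2 + 5*x) dx. Term by term:
  ∫_0^1 -5*x^2 dx = -5/3;  ∫_0^1 5*x dx = 5/2.
Sum: -5/3 + 5/2 = 5/6.
So RHS = -∫_0^1 v(x) φ(x) dx = -5/6.
LHS − RHS = 1/2 ≠ 0, so the identity fails.
(For a valid weak derivative the identity must hold for EVERY test function, in particular this one. The failure shows v is NOT the weak derivative of u.)
Correct weak derivative would be u'(x) = 2.


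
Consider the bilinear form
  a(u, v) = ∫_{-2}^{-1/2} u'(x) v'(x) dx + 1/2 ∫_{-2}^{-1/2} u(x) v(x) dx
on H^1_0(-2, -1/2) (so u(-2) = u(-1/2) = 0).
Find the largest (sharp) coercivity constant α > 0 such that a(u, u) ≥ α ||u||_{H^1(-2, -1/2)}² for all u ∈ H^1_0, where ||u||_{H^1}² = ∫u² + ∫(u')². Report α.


α = (9 + 8*π^2)/(2*(9 + 4*π^2))

Coercivity of a(·,·) on H^1_0(-2, -1/2) means a(u, u) ≥ α ||u||_{H^1}² for every u ∈ H^1_0.
The interval has length L = 3/2, and Poincaré/coercivity depend only on L. Here a(u, u) = ∫(u')² + (1/2)·∫u².
Here 0 < c = 1/2 < 1. The condition a(u,u) ≥ α||u||_{H^1}² reads (1−α)∫(u')² ≥ (α−c)∫u². Any admissible α is ≤ 1 (rapidly oscillating u have ∫u²/∫(u')² → 0), and α = 1 would force 0 ≥ (1−c)∫u², impossible since c < 1; so 1−α > 0. By the sharp Poincaré inequality on H^1_0 of an interval of length L, ∫(u')² ≥ (π/L)²∫u² with equality for the first sine mode sin(π(x−x₀)/L) (x₀ the left endpoint), so the inequality holds for all u iff (1−α)(π/L)² ≥ α − c, i.e. α ≤ ((π/L)² + c)/((π/L)² + 1) = (1 + c(L/π)²)/(1 + (L/π)²). With (π/L)² = 4*π^2/9 and c = 1/2, the largest admissible constant is α = ((π/L)² + c)/((π/L)² + 1).
Simplifying, α = (9 + 8*π^2)/(2*(9 + 4*π^2)).


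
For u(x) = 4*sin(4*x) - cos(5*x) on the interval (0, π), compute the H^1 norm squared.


||u||_{H^1(0,π)}^2 = 1664/9 + 149*π

u'(x) = 5*sin(5*x) + 16*cos(4*x).
Expand u² and (u')² and integrate term by term on (0, π), using: for integers n ≥ 1, ∫_0^π sin²(nx) dx = ∫_0^π cos²(nx) dx = π/2; for n ≠ n', ∫_0^π sin(nx)sin(n'x) dx = ∫_0^π cos(nx)cos(n'x) dx = 0; and by product-to-sum, ∫_0^π sin(nx)cos(n'x) dx = ½∫_0^π [sin((n+n')x) + sin((n−n')x)] dx, which is 0 when n+n' is even and 2n/(n²−n'²) when n+n' is odd (it need not vanish on (0, π)).
  u² squared terms: (-1)²·∫cos(5x)² dx = 1·π/2 = π/2;  (4)²·∫sin(4x)² dx = 16·π/2 = 8*π.
  u² cross terms: 2·(-1)·(4)·∫cos(5x)·sin(4x) dx = -8·(-8/9) = 64/9.
  So ∫_0^π u² dx = π/2 + 8*π + 64/9 = 64/9 + 17*π/2.
  (u')² squared terms: (5)²·∫sin(5x)² dx = 25·π/2 = 25*π/2;  (16)²·∫cos(4x)² dx = 256·π/2 = 128*π.
  (u')² cross terms: 2·(5)·(16)·∫sin(5x)·cos(4x) dx = 160·(10/9) = 1600/9.
  So ∫_0^π (u')² dx = 25*π/2 + 128*π + 1600/9 = 1600/9 + 281*π/2.
||u||_{H^1}^2 = (64/9 + 17*π/2) + (1600/9 + 281*π/2) = 1664/9 + 149*π.


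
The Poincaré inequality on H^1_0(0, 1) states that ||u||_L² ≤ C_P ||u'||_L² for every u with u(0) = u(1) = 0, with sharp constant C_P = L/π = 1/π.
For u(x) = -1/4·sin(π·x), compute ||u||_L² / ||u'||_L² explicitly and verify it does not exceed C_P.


||u||_L² / ||u'||_L² = 1/π = C_P.

u(x) = -1/4·sin(π·x), so u'(x) = -π*cos(π*x)/4.
Writing u(x) = A·sin(kπx/L) with A = -1/4 and k = 1, use ∫_0^L sin²(kπx/L) dx = L/2 and ∫_0^L cos²(kπx/L) dx = L/2.
u² = 1/16·sin²(π·x) and (u')² = π^2/16·cos²(π·x), and each of sin², cos² integrates to L/2 = 1/2 over (0, 1).
∫_0^1 u² dx = 1/32, so ||u||_L² = sqrt(2)/8.
∫_0^1 (u')² dx = π^2/32, so ||u'||_L² = sqrt(2)*π/8.
Ratio ||u||_L² / ||u'||_L² = 1/π.
Sharp Poincaré constant on H^1_0(0, 1) is C_P = L/π = 1/π, achieved by sin(π·x).
This is the k = 1 eigenfunction (up to amplitude), so the ratio equals the sharp Poincaré constant exactly.


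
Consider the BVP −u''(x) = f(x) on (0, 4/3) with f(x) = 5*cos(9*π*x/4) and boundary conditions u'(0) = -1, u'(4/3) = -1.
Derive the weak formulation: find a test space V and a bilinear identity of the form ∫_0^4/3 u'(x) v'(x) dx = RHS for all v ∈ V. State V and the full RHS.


V = H^1(0, 4/3) (v unrestricted at boundary; u is determined up to an additive constant); weak form: ∫_0^4/3 u'v' dx = ∫_0^4/3 (5*cos(9*π*x/4)) v dx − v(4/3) + v(0) for all v ∈ V.

Multiply both sides by a test function v and integrate from 0 to 4/3:
  ∫_0^4/3 −u''(x) v(x) dx = ∫_0^4/3 f(x) v(x) dx.
Integrate the LHS by parts once:
  ∫_0^4/3 −u'' v dx = −[u'(x) v(x)]_0^4/3 + ∫_0^4/3 u'(x) v'(x) dx.
Thus ∫_0^4/3 u'(x) v'(x) dx = ∫_0^4/3 f(x) v(x) dx + [u'(x) v(x)]_0^4/3.
Choose V so that boundary terms are either known or forced to vanish.
u has inhomogeneous Neumann u'(0) = -1, u'(4/3) = -1. [u' v]_0^4/3 = (-1)·v(4/3) − (-1)·v(0) = − v(4/3) + v(0). Take V = H^1(0, 4/3); boundary term becomes part of RHS.
Weak formulation: find u (satisfying any essential BC) such that ∫_0^4/3 u'(x) v'(x) dx = ∫_0^4/3 f v dx − v(4/3) + v(0) for all v ∈ V (Neumann data are natural BCs: they enter the RHS as boundary terms).
Substituting f(x) = 5*cos(9*π*x/4), the right-hand side is ∫_0^4/3 (5*cos(9*π*x/4)) v dx − v(4/3) + v(0).
Compatibility check (pure Neumann): taking v ≡ 1 ∈ V gives 0 = ∫_0^4/3 f dx + (-1) − (-1), i.e. ∫_0^4/3 f dx must equal u'(0) − u'(4/3) = 0. Indeed ∫_0^4/3 (5*cos(9*π*x/4)) dx = 0, so the data are compatible. The solution is then unique only up to an additive constant (fix it e.g. by requiring ∫_0^4/3 u dx = 0).


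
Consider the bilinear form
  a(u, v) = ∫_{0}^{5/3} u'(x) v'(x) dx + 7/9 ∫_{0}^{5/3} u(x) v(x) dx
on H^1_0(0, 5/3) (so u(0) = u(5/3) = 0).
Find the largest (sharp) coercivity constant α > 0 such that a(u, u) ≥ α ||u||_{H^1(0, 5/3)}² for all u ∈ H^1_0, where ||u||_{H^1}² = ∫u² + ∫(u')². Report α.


α = (175 + 81*π^2)/(9*(25 + 9*π^2))

Coercivity of a(·,·) on H^1_0(0, 5/3) means a(u, u) ≥ α ||u||_{H^1}² for every u ∈ H^1_0.
The interval has length L = 5/3, and Poincaré/coercivity depend only on L. Here a(u, u) = ∫(u')² + (7/9)·∫u².
Here 0 < c = 7/9 < 1. The condition a(u,u) ≥ α||u||_{H^1}² reads (1−α)∫(u')² ≥ (α−c)∫u². Any admissible α is ≤ 1 (rapidly oscillating u have ∫u²/∫(u')² → 0), and α = 1 would force 0 ≥ (1−c)∫u², impossible since c < 1; so 1−α > 0. By the sharp Poincaré inequality on H^1_0 of an interval of length L, ∫(u')² ≥ (π/L)²∫u² with equality for the first sine mode sin(π(x−x₀)/L) (x₀ the left endpoint), so the inequality holds for all u iff (1−α)(π/L)² ≥ α − c, i.e. α ≤ ((π/L)² + c)/((π/L)² + 1) = (1 + c(L/π)²)/(1 + (L/π)²). With (π/L)² = 9*π^2/25 and c = 7/9, the largest admissible constant is α = ((π/L)² + c)/((π/L)² + 1).
Simplifying, α = (175 + 81*π^2)/(9*(25 + 9*π^2)).


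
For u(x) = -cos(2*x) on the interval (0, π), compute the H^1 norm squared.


||u||_{H^1(0,π)}^2 = 5*π/2

u'(x) = 2*sin(2*x).
Expand u² and (u')² and integrate term by term on (0, π), using: for integers n ≥ 1, ∫_0^π sin²(nx) dx = ∫_0^π cos²(nx) dx = π/2; for n ≠ n', ∫_0^π sin(nx)sin(n'x) dx = ∫_0^π cos(nx)cos(n'x) dx = 0; and by product-to-sum, ∫_0^π sin(nx)cos(n'x) dx = ½∫_0^π [sin((n+n')x) + sin((n−n')x)] dx, which is 0 when n+n' is even and 2n/(n²−n'²) when n+n' is odd (it need not vanish on (0, π)).
  u² squared terms: (-1)²·∫cos(2x)² dx = 1·π/2 = π/2.
  So ∫_0^π u² dx = π/2.
  (u')² squared terms: (2)²·∫sin(2x)² dx = 4·π/2 = 2*π.
  So ∫_0^π (u')² dx = 2*π.
||u||_{H^1}^2 = (π/2) + (2*π) = 5*π/2.


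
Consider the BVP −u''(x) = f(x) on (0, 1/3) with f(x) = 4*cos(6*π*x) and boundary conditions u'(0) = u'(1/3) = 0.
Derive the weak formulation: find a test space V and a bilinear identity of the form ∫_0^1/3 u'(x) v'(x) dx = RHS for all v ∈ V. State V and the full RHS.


V = H^1(0, 1/3) (no boundary constraint on v; u is determined up to an additive constant); weak form: ∫_0^1/3 u'v' dx = ∫_0^1/3 (4*cos(6*π*x)) v dx for all v ∈ V.

Multiply both sides by a test function v and integrate from 0 to 1/3:
  ∫_0^1/3 −u''(x) v(x) dx = ∫_0^1/3 f(x) v(x) dx.
Integrate the LHS by parts once:
  ∫_0^1/3 −u'' v dx = −[u'(x) v(x)]_0^1/3 + ∫_0^1/3 u'(x) v'(x) dx.
Thus ∫_0^1/3 u'(x) v'(x) dx = ∫_0^1/3 f(x) v(x) dx + [u'(x) v(x)]_0^1/3.
Choose V so that boundary terms are either known or forced to vanish.
u has homogeneous Neumann: u'(0) = u'(1/3) = 0. So [u' v]_0^1/3 = 0·v(1/3) − 0·v(0) = 0 for any v; take V = H^1(0, 1/3).
Weak formulation: find u (satisfying any essential BC) such that ∫_0^1/3 u'(x) v'(x) dx = ∫_0^1/3 f v dx for all v ∈ V (homogeneous Neumann, so boundary terms vanish).
Substituting f(x) = 4*cos(6*π*x), the right-hand side is ∫_0^1/3 (4*cos(6*π*x)) v dx.
Compatibility check (pure Neumann): taking v ≡ 1 ∈ V gives 0 = ∫_0^1/3 f dx + (0) − (0), i.e. ∫_0^1/3 f dx must equal u'(0) − u'(1/3) = 0. Indeed ∫_0^1/3 (4*cos(6*π*x)) dx = 0, so the data are compatible. The solution is then unique only up to an additive constant (fix it e.g. by requiring ∫_0^1/3 u dx = 0).


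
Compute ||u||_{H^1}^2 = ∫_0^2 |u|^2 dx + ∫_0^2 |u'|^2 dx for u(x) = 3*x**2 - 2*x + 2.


||u||_{H^1}^2 = 1504/15

The H^1 norm (squared) on an interval (0, L) is
  ||u||_{H^1}^2 = ∫_0^L u(x)^2 dx + ∫_0^L u'(x)^2 dx.
Compute u'(x) = 6*x - 2.
Then u(x)^2 = 9*x**4 - 12*x**3 + 16*x**2 - 8*x + 4 and u'(x)^2 = 36*x**2 - 24*x + 4.
Integrate each monomial from 0 to 2 using ∫_0^2 c·x^n dx = c·2^(n+1)/(n+1):
  ∫_0^2 u(x)^2 dx = ∫_0^2 (9*x^4 - 12*x^3 + 16*x^2 - 8*x + 4) dx. Term by term:
    ∫_0^2 9*x^4 dx = 288/5;  ∫_0^2 -12*x^3 dx = -48;  ∫_0^2 16*x^2 dx = 128/3;
    ∫_0^2 -8*x dx = -16;  ∫_0^2 4 dx = 8.
  Sum: 288/5 − 48 + 128/3 − 16 + 8 = 664/15.
  ∫_0^2 u'(x)^2 dx = ∫_0^2 (36*x^2 - 24*x + 4) dx. Term by term:
    ∫_0^2 36*x^2 dx = 96;  ∫_0^2 -24*x dx = -48;  ∫_0^2 4 dx = 8.
  Sum: 96 − 48 + 8 = 56.
Adding: ||u||_{H^1}^2 = 664/15 + 56 = 1504/15.


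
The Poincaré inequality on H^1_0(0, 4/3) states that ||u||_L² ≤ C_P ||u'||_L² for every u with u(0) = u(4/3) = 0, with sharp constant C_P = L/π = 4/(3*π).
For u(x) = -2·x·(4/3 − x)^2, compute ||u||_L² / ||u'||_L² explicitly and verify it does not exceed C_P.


||u||_L² / ||u'||_L² = 2*sqrt(14)/21 < C_P = 4/(3*π).

u(x) = -2·x·(4/3 − x)^2, so u'(x) = -6*x^2 + 32*x/3 - 32/9.
u(x) = -2·x·(4/3 − x)^2 vanishes at x = 0 and x = 4/3, so u ∈ H^1_0(0, 4/3). Differentiate via the product rule and integrate the resulting polynomials term by term.
  ∫_0^4/3 u² dx = ∫_0^4/3 (4*x^6 - 64*x^5/3 + 128*x^4/3 - 1024*x^3/27 + 1024*x^2/81) dx. Term by term:
    ∫_0^4/3 4*x^6 dx = 65536/15309;  ∫_0^4/3 -64*x^5/3 dx = -131072/6561;  ∫_0^4/3 128*x^4/3 dx = 131072/3645;
    ∫_0^4/3 -1024*x^3/27 dx = -65536/2187;  ∫_0^4/3 1024*x^2/81 dx = 65536/6561.
  Sum: 65536/15309 − 131072/6561 + 131072/3645 − 65536/2187 + 65536/6561 = 65536/229635.
  ∫_0^4/3 (u')² dx = ∫_0^4/3 (36*x^4 - 128*x^3 + 1408*x^2/9 - 2048*x/27 + 1024/81) dx. Term by term:
    ∫_0^4/3 36*x^4 dx = 4096/135;  ∫_0^4/3 -128*x^3 dx = -8192/81;  ∫_0^4/3 1408*x^2/9 dx = 90112/729;
    ∫_0^4/3 -2048*x/27 dx = -16384/243;  ∫_0^4/3 1024/81 dx = 4096/243.
  Sum: 4096/135 − 8192/81 + 90112/729 − 16384/243 + 4096/243 = 8192/3645.
∫_0^4/3 u² dx = 65536/229635, so ||u||_L² = 256*sqrt(35)/2835.
∫_0^4/3 (u')² dx = 8192/3645, so ||u'||_L² = 64*sqrt(10)/135.
Ratio ||u||_L² / ||u'||_L² = 2*sqrt(14)/21.
Sharp Poincaré constant on H^1_0(0, 4/3) is C_P = L/π = 4/(3*π), achieved by sin(3*π/4·x).
A polynomial bump cannot attain the sharp Poincaré constant (only the first sine eigenfunction does), so the ratio is strictly less than C_P, consistent with ||u||_L² ≤ C_P ||u'||_L².


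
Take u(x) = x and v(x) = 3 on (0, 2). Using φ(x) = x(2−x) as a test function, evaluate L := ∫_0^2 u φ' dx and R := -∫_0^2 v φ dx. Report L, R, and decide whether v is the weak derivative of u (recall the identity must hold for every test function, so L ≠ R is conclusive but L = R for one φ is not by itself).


LHS = -4/3, RHS = -4. No, v is not the weak derivative of u.

u(x) = x, classical derivative u'(x) = 1.
φ(x) = x(2−x), so φ'(x) = 2 - 2*x.
Note φ(0) = φ(2) = 0, so the boundary term u·φ vanishes.
LHS = ∫_0^2 u(x) φ'(x) dx = ∫_0^2 (-2*x^2 + 2*x) dx. Term by term:
  ∫_0^2 -2*x^2 dx = -16/3;  ∫_0^2 2*x dx = 4.
Sum: -16/3 + 4 = -4/3.
So LHS = -4/3.
∫_0^2 v(x) φ(x) dx = ∫_0^2 (-3*x^2 + 6*x) dx. Term by term:
  ∫_0^2 -3*x^2 dx = -8;  ∫_0^2 6*x dx = 12.
Sum: -8 + 12 = 4.
So RHS = -∫_0^2 v(x) φ(x) dx = -4.
LHS − RHS = 8/3 ≠ 0, so the identity fails.
(For a valid weak derivative the identity must hold for EVERY test function, in particular this one. The failure shows v is NOT the weak derivative of u.)
Correct weak derivative would be u'(x) = 1.


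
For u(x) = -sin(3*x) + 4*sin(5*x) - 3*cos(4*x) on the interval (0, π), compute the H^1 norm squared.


||u||_{H^1(0,π)}^2 = -11356/21 + 579*π/2

u'(x) = 12*sin(4*x) - 3*cos(3*x) + 20*cos(5*x).
Expand u² and (u')² and integrate term by term on (0, π), using: for integers n ≥ 1, ∫_0^π sin²(nx) dx = ∫_0^π cos²(nx) dx = π/2; for n ≠ n', ∫_0^π sin(nx)sin(n'x) dx = ∫_0^π cos(nx)cos(n'x) dx = 0; and by product-to-sum, ∫_0^π sin(nx)cos(n'x) dx = ½∫_0^π [sin((n+n')x) + sin((n−n')x)] dx, which is 0 when n+n' is even and 2n/(n²−n'²) when n+n' is odd (it need not vanish on (0, π)).
  u² squared terms: (-1)²·∫sin(3x)² dx = 1·π/2 = π/2;  (-3)²·∫cos(4x)² dx = 9·π/2 = 9*π/2;  (4)²·∫sin(5x)² dx = 16·π/2 = 8*π.
  u² cross terms: 2·(-1)·(-3)·∫sin(3x)·cos(4x) dx = 6·(-6/7) = -36/7;  2·(-1)·(4)·∫sin(3x)·sin(5x) dx = -8·(0) = 0;  2·(-3)·(4)·∫cos(4x)·sin(5x) dx = -24·(10/9) = -80/3.
  So ∫_0^π u² dx = π/2 + 9*π/2 + 8*π − 36/7 + 0 − 80/3 = -668/21 + 13*π.
  (u')² squared terms: (-3)²·∫cos(3x)² dx = 9·π/2 = 9*π/2;  (12)²·∫sin(4x)² dx = 144·π/2 = 72*π;  (20)²·∫cos(5x)² dx = 400·π/2 = 200*π.
  (u')² cross terms: 2·(-3)·(12)·∫cos(3x)·sin(4x) dx = -72·(8/7) = -576/7;  2·(-3)·(20)·∫cos(3x)·cos(5x) dx = -120·(0) = 0;  2·(12)·(20)·∫sin(4x)·cos(5x) dx = 480·(-8/9) = -1280/3.
  So ∫_0^π (u')² dx = 9*π/2 + 72*π + 200*π − 576/7 + 0 − 1280/3 = -10688/21 + 553*π/2.
||u||_{H^1}^2 = (-668/21 + 13*π) + (-10688/21 + 553*π/2) = -11356/21 + 579*π/2.


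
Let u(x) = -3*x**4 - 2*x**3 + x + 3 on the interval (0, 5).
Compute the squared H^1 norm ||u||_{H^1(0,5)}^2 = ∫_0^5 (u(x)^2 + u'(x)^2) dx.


||u||_{H^1}^2 = 191226625/42

The H^1 norm (squared) on an interval (0, L) is
  ||u||_{H^1}^2 = ∫_0^L u(x)^2 dx + ∫_0^L u'(x)^2 dx.
Compute u'(x) = -12*x**3 - 6*x**2 + 1.
Then u(x)^2 = 9*x**8 + 12*x**7 + 4*x**6 - 6*x**5 - 22*x**4 - 12*x**3 + x**2 + 6*x + 9 and u'(x)^2 = 144*x**6 + 144*x**5 + 36*x**4 - 24*x**3 - 12*x**2 + 1.
Integrate each monomial from 0 to 5 using ∫_0^5 c·x^n dx = c·5^(n+1)/(n+1):
  ∫_0^5 u(x)^2 dx = ∫_0^5 (9*x^8 + 12*x^7 + 4*x^6 - 6*x^5 - 22*x^4 - 12*x^3 + x^2 + 6*x + 9) dx. Term by term:
    ∫_0^5 9*x^8 dx = 1953125;  ∫_0^5 12*x^7 dx = 1171875/2;  ∫_0^5 4*x^6 dx = 312500/7;
    ∫_0^5 -6*x^5 dx = -15625;  ∫_0^5 -22*x^4 dx = -13750;  ∫_0^5 -12*x^3 dx = -1875;
    ∫_0^5 x^2 dx = 125/3;  ∫_0^5 6*x dx = 75;  ∫_0^5 9 dx = 45.
  Sum: 1953125 + 1171875/2 + 312500/7 − 15625 − 13750 − 1875 + 125/3 + 75 + 45 = 107209915/42.
  ∫_0^5 u'(x)^2 dx = ∫_0^5 (144*x^6 + 144*x^5 + 36*x^4 - 24*x^3 - 12*x^2 + 1) dx. Term by term:
    ∫_0^5 144*x^6 dx = 11250000/7;  ∫_0^5 144*x^5 dx = 375000;  ∫_0^5 36*x^4 dx = 22500;
    ∫_0^5 -24*x^3 dx = -3750;  ∫_0^5 -12*x^2 dx = -500;  ∫_0^5 1 dx = 5.
  Sum: 11250000/7 + 375000 + 22500 − 3750 − 500 + 5 = 14002785/7.
Adding: ||u||_{H^1}^2 = 107209915/42 + 14002785/7 = 191226625/42.


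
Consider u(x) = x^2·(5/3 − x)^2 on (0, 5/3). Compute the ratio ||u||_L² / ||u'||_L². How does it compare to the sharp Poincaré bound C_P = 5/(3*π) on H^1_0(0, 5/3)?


||u||_L² / ||u'||_L² = 5*sqrt(3)/18 < C_P = 5/(3*π).

u(x) = x^2·(5/3 − x)^2, so u'(x) = 2*x*(3*x - 5)*(6*x - 5)/9.
u(x) = x^2·(5/3 − x)^2 vanishes at x = 0 and x = 5/3, so u ∈ H^1_0(0, 5/3). Differentiate via the product rule and integrate the resulting polynomials term by term.
  ∫_0^5/3 u² dx = ∫_0^5/3 (x^8 - 20*x^7/3 + 50*x^6/3 - 500*x^5/27 + 625*x^4/81) dx. Term by term:
    ∫_0^5/3 x^8 dx = 1953125/177147;  ∫_0^5/3 -20*x^7/3 dx = -1953125/39366;  ∫_0^5/3 50*x^6/3 dx = 3906250/45927;
    ∫_0^5/3 -500*x^5/27 dx = -3906250/59049;  ∫_0^5/3 625*x^4/81 dx = 390625/19683.
  Sum: 1953125/177147 − 1953125/39366 + 3906250/45927 − 3906250/59049 + 390625/19683 = 390625/2480058.
  ∫_0^5/3 (u')² dx = ∫_0^5/3 (16*x^6 - 80*x^5 + 1300*x^4/9 - 1000*x^3/9 + 2500*x^2/81) dx. Term by term:
    ∫_0^5/3 16*x^6 dx = 1250000/15309;  ∫_0^5/3 -80*x^5 dx = -625000/2187;  ∫_0^5/3 1300*x^4/9 dx = 812500/2187;
    ∫_0^5/3 -1000*x^3/9 dx = -156250/729;  ∫_0^5/3 2500*x^2/81 dx = 312500/6561.
  Sum: 1250000/15309 − 625000/2187 + 812500/2187 − 156250/729 + 312500/6561 = 31250/45927.
∫_0^5/3 u² dx = 390625/2480058, so ||u||_L² = 625*sqrt(42)/10206.
∫_0^5/3 (u')² dx = 31250/45927, so ||u'||_L² = 125*sqrt(14)/567.
Ratio ||u||_L² / ||u'||_L² = 5*sqrt(3)/18.
Sharp Poincaré constant on H^1_0(0, 5/3) is C_P = L/π = 5/(3*π), achieved by sin(3*π/5·x).
A polynomial bump cannot attain the sharp Poincaré constant (only the first sine eigenfunction does), so the ratio is strictly less than C_P, consistent with ||u||_L² ≤ C_P ||u'||_L².


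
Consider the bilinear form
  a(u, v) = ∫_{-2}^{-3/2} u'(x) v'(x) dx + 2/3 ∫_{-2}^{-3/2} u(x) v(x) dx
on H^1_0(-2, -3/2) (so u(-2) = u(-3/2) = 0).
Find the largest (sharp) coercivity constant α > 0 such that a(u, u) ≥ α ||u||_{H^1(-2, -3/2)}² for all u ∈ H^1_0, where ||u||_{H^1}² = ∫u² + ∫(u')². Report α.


α = 2*(1 + 6*π^2)/(3*(1 + 4*π^2))

Coercivity of a(·,·) on H^1_0(-2, -3/2) means a(u, u) ≥ α ||u||_{H^1}² for every u ∈ H^1_0.
The interval has length L = 1/2, and Poincaré/coercivity depend only on L. Here a(u, u) = ∫(u')² + (2/3)·∫u².
Here 0 < c = 2/3 < 1. The condition a(u,u) ≥ α||u||_{H^1}² reads (1−α)∫(u')² ≥ (α−c)∫u². Any admissible α is ≤ 1 (rapidly oscillating u have ∫u²/∫(u')² → 0), and α = 1 would force 0 ≥ (1−c)∫u², impossible since c < 1; so 1−α > 0. By the sharp Poincaré inequality on H^1_0 of an interval of length L, ∫(u')² ≥ (π/L)²∫u² with equality for the first sine mode sin(π(x−x₀)/L) (x₀ the left endpoint), so the inequality holds for all u iff (1−α)(π/L)² ≥ α − c, i.e. α ≤ ((π/L)² + c)/((π/L)² + 1) = (1 + c(L/π)²)/(1 + (L/π)²). With (π/L)² = 4*π^2 and c = 2/3, the largest admissible constant is α = ((π/L)² + c)/((π/L)² + 1).
Simplifying, α = 2*(1 + 6*π^2)/(3*(1 + 4*π^2)).


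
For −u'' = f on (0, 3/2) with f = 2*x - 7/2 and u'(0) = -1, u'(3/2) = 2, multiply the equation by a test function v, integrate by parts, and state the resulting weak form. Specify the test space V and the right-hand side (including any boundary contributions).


V = H^1(0, 3/2) (v unrestricted at boundary; u is determined up to an additive constant); weak form: ∫_0^3/2 u'v' dx = ∫_0^3/2 (2*x - 7/2) v dx + 2·v(3/2) + v(0) for all v ∈ V.

Multiply both sides by a test function v and integrate from 0 to 3/2:
  ∫_0^3/2 −u''(x) v(x) dx = ∫_0^3/2 f(x) v(x) dx.
Integrate the LHS by parts once:
  ∫_0^3/2 −u'' v dx = −[u'(x) v(x)]_0^3/2 + ∫_0^3/2 u'(x) v'(x) dx.
Thus ∫_0^3/2 u'(x) v'(x) dx = ∫_0^3/2 f(x) v(x) dx + [u'(x) v(x)]_0^3/2.
Choose V so that boundary terms are either known or forced to vanish.
u has inhomogeneous Neumann u'(0) = -1, u'(3/2) = 2. [u' v]_0^3/2 = (2)·v(3/2) − (-1)·v(0) = 2·v(3/2) + v(0). Take V = H^1(0, 3/2); boundary term becomes part of RHS.
Weak formulation: find u (satisfying any essential BC) such that ∫_0^3/2 u'(x) v'(x) dx = ∫_0^3/2 f v dx + 2·v(3/2) + v(0) for all v ∈ V (Neumann data are natural BCs: they enter the RHS as boundary terms).
Substituting f(x) = 2*x - 7/2, the right-hand side is ∫_0^3/2 (2*x - 7/2) v dx + 2·v(3/2) + v(0).
Compatibility check (pure Neumann): taking v ≡ 1 ∈ V gives 0 = ∫_0^3/2 f dx + (2) − (-1), i.e. ∫_0^3/2 f dx must equal u'(0) − u'(3/2) = -3. Indeed ∫_0^3/2 (2*x - 7/2) dx = -3, so the data are compatible. The solution is then unique only up to an additive constant (fix it e.g. by requiring ∫_0^3/2 u dx = 0).


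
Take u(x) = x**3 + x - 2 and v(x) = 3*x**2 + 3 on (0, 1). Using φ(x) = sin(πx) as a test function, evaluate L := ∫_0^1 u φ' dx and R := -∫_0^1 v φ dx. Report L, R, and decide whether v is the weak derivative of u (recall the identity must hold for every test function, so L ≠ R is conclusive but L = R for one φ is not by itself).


LHS = -5/π + 12/π^3, RHS = -9/π + 12/π^3. No, v is not the weak derivative of u.

u(x) = x**3 + x - 2, classical derivative u'(x) = 3*x**2 + 1.
φ(x) = sin(πx), so φ'(x) = π*cos(π*x).
Note φ(0) = φ(1) = 0, so the boundary term u·φ vanishes.
LHS = ∫_0^1 u(x) φ'(x) dx = ∫_0^1 (π*x^3*cos(π*x) + π*x*cos(π*x) - 2*π*cos(π*x)) dx. Term by term:
  ∫_0^1 -2*π*cos(π*x) dx = 0;  ∫_0^1 π*x*cos(π*x) dx = -2/π;  ∫_0^1 π*x^3*cos(π*x) dx = -3/π + 12/π^3.
Sum: 0 − 2/π + -3/π + 12/π^3 = -5/π + 12/π^3.
So LHS = -5/π + 12/π^3.
∫_0^1 v(x) φ(x) dx = ∫_0^1 (3*x^2*sin(π*x) + 3*sin(π*x)) dx. Term by term:
  ∫_0^1 3*sin(π*x) dx = 6/π;  ∫_0^1 3*x^2*sin(π*x) dx = -12/π^3 + 3/π.
Sum: 6/π + -12/π^3 + 3/π = -12/π^3 + 9/π.
So RHS = -∫_0^1 v(x) φ(x) dx = -9/π + 12/π^3.
LHS − RHS = 4/π ≠ 0, so the identity fails.
(For a valid weak derivative the identity must hold for EVERY test function, in particular this one. The failure shows v is NOT the weak derivative of u.)
Correct weak derivative would be u'(x) = 3*x**2 + 1.


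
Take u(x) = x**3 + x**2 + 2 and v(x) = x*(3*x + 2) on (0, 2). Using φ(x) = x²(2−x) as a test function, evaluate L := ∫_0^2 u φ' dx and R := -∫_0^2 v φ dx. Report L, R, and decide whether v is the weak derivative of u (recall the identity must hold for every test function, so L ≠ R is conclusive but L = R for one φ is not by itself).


LHS = -48/5, RHS = -48/5. Yes, v = u' weakly.

u(x) = x**3 + x**2 + 2, classical derivative u'(x) = 3*x**2 + 2*x.
φ(x) = x²(2−x), so φ'(x) = x*(4 - 3*x).
Note φ(0) = φ(2) = 0, so the boundary term u·φ vanishes.
LHS = ∫_0^2 u(x) φ'(x) dx = ∫_0^2 (-3*x^5 + x^4 + 4*x^3 - 6*x^2 + 8*x) dx. Term by term:
  ∫_0^2 -3*x^5 dx = -32;  ∫_0^2 x^4 dx = 32/5;  ∫_0^2 4*x^3 dx = 16;
  ∫_0^2 -6*x^2 dx = -16;  ∫_0^2 8*x dx = 16.
Sum: -32 + 32/5 + 16 − 16 + 16 = -48/5.
So LHS = -48/5.
∫_0^2 v(x) φ(x) dx = ∫_0^2 (-3*x^5 + 4*x^4 + 4*x^3) dx. Term by term:
  ∫_0^2 -3*x^5 dx = -32;  ∫_0^2 4*x^4 dx = 128/5;  ∫_0^2 4*x^3 dx = 16.
Sum: -32 + 128/5 + 16 = 48/5.
So RHS = -∫_0^2 v(x) φ(x) dx = -48/5.
LHS = RHS, so the identity holds for this test φ.
Moreover u is smooth here and v(x) = u'(x) = 3*x**2 + 2*x pointwise, so the identity holds for every test function. Hence v is the weak derivative of u.


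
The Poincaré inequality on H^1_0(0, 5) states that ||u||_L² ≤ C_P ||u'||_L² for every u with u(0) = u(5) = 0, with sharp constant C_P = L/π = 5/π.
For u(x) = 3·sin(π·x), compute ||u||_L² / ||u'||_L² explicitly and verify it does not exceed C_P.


||u||_L² / ||u'||_L² = 1/π < C_P = 5/π.

u(x) = 3·sin(π·x), so u'(x) = 3*π*cos(π*x).
Writing u(x) = A·sin(kπx/L) with A = 3 and k = 5, use ∫_0^L sin²(kπx/L) dx = L/2 and ∫_0^L cos²(kπx/L) dx = L/2.
u² = 9·sin²(π·x) and (u')² = 9*π^2·cos²(π·x), and each of sin², cos² integrates to L/2 = 5/2 over (0, 5).
∫_0^5 u² dx = 45/2, so ||u||_L² = 3*sqrt(10)/2.
∫_0^5 (u')² dx = 45*π^2/2, so ||u'||_L² = 3*sqrt(10)*π/2.
Ratio ||u||_L² / ||u'||_L² = 1/π.
Sharp Poincaré constant on H^1_0(0, 5) is C_P = L/π = 5/π, achieved by sin(π/5·x).
This is the k = 5 harmonic; the ratio L/(kπ) is strictly less than C_P = L/π, consistent with the sharp inequality ||u||_L² ≤ C_P ||u'||_L².


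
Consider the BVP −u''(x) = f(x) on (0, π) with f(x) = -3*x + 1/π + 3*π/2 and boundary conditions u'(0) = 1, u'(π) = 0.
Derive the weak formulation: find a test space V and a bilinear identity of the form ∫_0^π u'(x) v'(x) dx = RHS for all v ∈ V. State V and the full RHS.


V = H^1(0, π) (v unrestricted at boundary; u is determined up to an additive constant); weak form: ∫_0^π u'v' dx = ∫_0^π (-3*x + 1/π + 3*π/2) v dx − v(0) for all v ∈ V.

Multiply both sides by a test function v and integrate from 0 to π:
  ∫_0^π −u''(x) v(x) dx = ∫_0^π f(x) v(x) dx.
Integrate the LHS by parts once:
  ∫_0^π −u'' v dx = −[u'(x) v(x)]_0^π + ∫_0^π u'(x) v'(x) dx.
Thus ∫_0^π u'(x) v'(x) dx = ∫_0^π f(x) v(x) dx + [u'(x) v(x)]_0^π.
Choose V so that boundary terms are either known or forced to vanish.
u has inhomogeneous Neumann u'(0) = 1, u'(π) = 0. [u' v]_0^π = (0)·v(π) − (1)·v(0) = − v(0). Take V = H^1(0, π); boundary term becomes part of RHS.
Weak formulation: find u (satisfying any essential BC) such that ∫_0^π u'(x) v'(x) dx = ∫_0^π f v dx − v(0) for all v ∈ V (Neumann data are natural BCs: they enter the RHS as boundary terms).
Substituting f(x) = -3*x + 1/π + 3*π/2, the right-hand side is ∫_0^π (-3*x + 1/π + 3*π/2) v dx − v(0).
Compatibility check (pure Neumann): taking v ≡ 1 ∈ V gives 0 = ∫_0^π f dx + (0) − (1), i.e. ∫_0^π f dx must equal u'(0) − u'(π) = 1. Indeed ∫_0^π (-3*x + 1/π + 3*π/2) dx = 1, so the data are compatible. The solution is then unique only up to an additive constant (fix it e.g. by requiring ∫_0^π u dx = 0).


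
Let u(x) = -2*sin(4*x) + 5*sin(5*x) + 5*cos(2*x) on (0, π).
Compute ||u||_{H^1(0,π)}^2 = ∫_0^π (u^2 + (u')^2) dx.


||u||_{H^1(0,π)}^2 = 2500/21 + 843*π/2

u'(x) = -10*sin(2*x) - 8*cos(4*x) + 25*cos(5*x).
Expand u² and (u')² and integrate term by term on (0, π), using: for integers n ≥ 1, ∫_0^π sin²(nx) dx = ∫_0^π cos²(nx) dx = π/2; for n ≠ n', ∫_0^π sin(nx)sin(n'x) dx = ∫_0^π cos(nx)cos(n'x) dx = 0; and by product-to-sum, ∫_0^π sin(nx)cos(n'x) dx = ½∫_0^π [sin((n+n')x) + sin((n−n')x)] dx, which is 0 when n+n' is even and 2n/(n²−n'²) when n+n' is odd (it need not vanish on (0, π)).
  u² squared terms: (-2)²·∫sin(4x)² dx = 4·π/2 = 2*π;  (5)²·∫cos(2x)² dx = 25·π/2 = 25*π/2;  (5)²·∫sin(5x)² dx = 25·π/2 = 25*π/2.
  u² cross terms: 2·(-2)·(5)·∫sin(4x)·cos(2x) dx = -20·(0) = 0;  2·(-2)·(5)·∫sin(4x)·sin(5x) dx = -20·(0) = 0;  2·(5)·(5)·∫cos(2x)·sin(5x) dx = 50·(10/21) = 500/21.
  So ∫_0^π u² dx = 2*π + 25*π/2 + 25*π/2 + 0 + 0 + 500/21 = 500/21 + 27*π.
  (u')² squared terms: (-10)²·∫sin(2x)² dx = 100·π/2 = 50*π;  (-8)²·∫cos(4x)² dx = 64·π/2 = 32*π;  (25)²·∫cos(5x)² dx = 625·π/2 = 625*π/2.
  (u')² cross terms: 2·(-10)·(-8)·∫sin(2x)·cos(4x) dx = 160·(0) = 0;  2·(-10)·(25)·∫sin(2x)·cos(5x) dx = -500·(-4/21) = 2000/21;  2·(-8)·(25)·∫cos(4x)·cos(5x) dx = -400·(0) = 0.
  So ∫_0^π (u')² dx = 50*π + 32*π + 625*π/2 + 0 + 2000/21 + 0 = 2000/21 + 789*π/2.
||u||_{H^1}^2 = (500/21 + 27*π) + (2000/21 + 789*π/2) = 2500/21 + 843*π/2.


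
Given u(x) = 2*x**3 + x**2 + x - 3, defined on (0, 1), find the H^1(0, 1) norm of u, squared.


||u||_{H^1}^2 = 5377/210

The H^1 norm (squared) on an interval (0, L) is
  ||u||_{H^1}^2 = ∫_0^L u(x)^2 dx + ∫_0^L u'(x)^2 dx.
Compute u'(x) = 6*x**2 + 2*x + 1.
Then u(x)^2 = 4*x**6 + 4*x**5 + 5*x**4 - 10*x**3 - 5*x**2 - 6*x + 9 and u'(x)^2 = 36*x**4 + 24*x**3 + 16*x**2 + 4*x + 1.
Integrate each monomial from 0 to 1 using ∫_0^1 c·x^n dx = c·1^(n+1)/(n+1):
  ∫_0^1 u(x)^2 dx = ∫_0^1 (4*x^6 + 4*x^5 + 5*x^4 - 10*x^3 - 5*x^2 - 6*x + 9) dx. Term by term:
    ∫_0^1 4*x^6 dx = 4/7;  ∫_0^1 4*x^5 dx = 2/3;  ∫_0^1 5*x^4 dx = 1;
    ∫_0^1 -10*x^3 dx = -5/2;  ∫_0^1 -5*x^2 dx = -5/3;  ∫_0^1 -6*x dx = -3;
    ∫_0^1 9 dx = 9.
  Sum: 4/7 + 2/3 + 1 − 5/2 − 5/3 − 3 + 9 = 57/14.
  ∫_0^1 u'(x)^2 dx = ∫_0^1 (36*x^4 + 24*x^3 + 16*x^2 + 4*x + 1) dx. Term by term:
    ∫_0^1 36*x^4 dx = 36/5;  ∫_0^1 24*x^3 dx = 6;  ∫_0^1 16*x^2 dx = 16/3;
    ∫_0^1 4*x dx = 2;  ∫_0^1 1 dx = 1.
  Sum: 36/5 + 6 + 16/3 + 2 + 1 = 323/15.
Adding: ||u||_{H^1}^2 = 57/14 + 323/15 = 5377/210.


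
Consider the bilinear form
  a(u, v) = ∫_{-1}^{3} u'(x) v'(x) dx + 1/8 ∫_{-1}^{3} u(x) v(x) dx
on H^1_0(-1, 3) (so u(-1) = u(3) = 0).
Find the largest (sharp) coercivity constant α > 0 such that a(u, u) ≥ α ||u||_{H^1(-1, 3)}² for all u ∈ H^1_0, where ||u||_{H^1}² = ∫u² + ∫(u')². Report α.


α = (2 + π^2)/(π^2 + 16)

Coercivity of a(·,·) on H^1_0(-1, 3) means a(u, u) ≥ α ||u||_{H^1}² for every u ∈ H^1_0.
The interval has length L = 4, and Poincaré/coercivity depend only on L. Here a(u, u) = ∫(u')² + (1/8)·∫u².
Here 0 < c = 1/8 < 1. The condition a(u,u) ≥ α||u||_{H^1}² reads (1−α)∫(u')² ≥ (α−c)∫u². Any admissible α is ≤ 1 (rapidly oscillating u have ∫u²/∫(u')² → 0), and α = 1 would force 0 ≥ (1−c)∫u², impossible since c < 1; so 1−α > 0. By the sharp Poincaré inequality on H^1_0 of an interval of length L, ∫(u')² ≥ (π/L)²∫u² with equality for the first sine mode sin(π(x−x₀)/L) (x₀ the left endpoint), so the inequality holds for all u iff (1−α)(π/L)² ≥ α − c, i.e. α ≤ ((π/L)² + c)/((π/L)² + 1) = (1 + c(L/π)²)/(1 + (L/π)²). With (π/L)² = π^2/16 and c = 1/8, the largest admissible constant is α = ((π/L)² + c)/((π/L)² + 1).
Simplifying, α = (2 + π^2)/(π^2 + 16).


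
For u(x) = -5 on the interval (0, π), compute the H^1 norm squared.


||u||_{H^1(0,π)}^2 = 25*π

u'(x) = 0.
Expand u² and (u')² and integrate term by term on (0, π), using: for integers n ≥ 1, ∫_0^π sin²(nx) dx = ∫_0^π cos²(nx) dx = π/2; for n ≠ n', ∫_0^π sin(nx)sin(n'x) dx = ∫_0^π cos(nx)cos(n'x) dx = 0; and by product-to-sum, ∫_0^π sin(nx)cos(n'x) dx = ½∫_0^π [sin((n+n')x) + sin((n−n')x)] dx, which is 0 when n+n' is even and 2n/(n²−n'²) when n+n' is odd (it need not vanish on (0, π)). For the constant mode: ∫_0^π 1 dx = π, ∫_0^π cos(nx) dx = 0, ∫_0^π sin(nx) dx = (1−(−1)^n)/n.
  u² squared terms: (-5)²·∫1 dx = 25·π = 25*π.
  So ∫_0^π u² dx = 25*π.
  u' ≡ 0, so ∫_0^π (u')² dx = 0.
||u||_{H^1}^2 = (25*π) + (0) = 25*π.


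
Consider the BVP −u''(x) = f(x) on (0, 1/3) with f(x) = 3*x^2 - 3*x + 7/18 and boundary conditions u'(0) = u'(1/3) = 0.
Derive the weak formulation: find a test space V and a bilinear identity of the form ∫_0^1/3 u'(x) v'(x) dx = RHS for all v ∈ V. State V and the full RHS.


V = H^1(0, 1/3) (no boundary constraint on v; u is determined up to an additive constant); weak form: ∫_0^1/3 u'v' dx = ∫_0^1/3 (3*x^2 - 3*x + 7/18) v dx for all v ∈ V.

Multiply both sides by a test function v and integrate from 0 to 1/3:
  ∫_0^1/3 −u''(x) v(x) dx = ∫_0^1/3 f(x) v(x) dx.
Integrate the LHS by parts once:
  ∫_0^1/3 −u'' v dx = −[u'(x) v(x)]_0^1/3 + ∫_0^1/3 u'(x) v'(x) dx.
Thus ∫_0^1/3 u'(x) v'(x) dx = ∫_0^1/3 f(x) v(x) dx + [u'(x) v(x)]_0^1/3.
Choose V so that boundary terms are either known or forced to vanish.
u has homogeneous Neumann: u'(0) = u'(1/3) = 0. So [u' v]_0^1/3 = 0·v(1/3) − 0·v(0) = 0 for any v; take V = H^1(0, 1/3).
Weak formulation: find u (satisfying any essential BC) such that ∫_0^1/3 u'(x) v'(x) dx = ∫_0^1/3 f v dx for all v ∈ V (homogeneous Neumann, so boundary terms vanish).
Substituting f(x) = 3*x^2 - 3*x + 7/18, the right-hand side is ∫_0^1/3 (3*x^2 - 3*x + 7/18) v dx.
Compatibility check (pure Neumann): taking v ≡ 1 ∈ V gives 0 = ∫_0^1/3 f dx + (0) − (0), i.e. ∫_0^1/3 f dx must equal u'(0) − u'(1/3) = 0. Indeed ∫_0^1/3 (3*x^2 - 3*x + 7/18) dx = 0, so the data are compatible. The solution is then unique only up to an additive constant (fix it e.g. by requiring ∫_0^1/3 u dx = 0).


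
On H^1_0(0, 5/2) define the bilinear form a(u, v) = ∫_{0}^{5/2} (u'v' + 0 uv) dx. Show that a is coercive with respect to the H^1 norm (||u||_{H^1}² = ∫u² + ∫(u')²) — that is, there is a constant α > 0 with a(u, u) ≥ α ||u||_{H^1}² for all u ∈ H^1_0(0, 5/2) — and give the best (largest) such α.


α = 4*π^2/(25 + 4*π^2)

Coercivity of a(·,·) on H^1_0(0, 5/2) means a(u, u) ≥ α ||u||_{H^1}² for every u ∈ H^1_0.
The interval has length L = 5/2, and Poincaré/coercivity depend only on L. Here a(u, u) = ∫(u')² + (0)·∫u².
Here c = 0, so a(u,u) = ∫(u')² alone. The condition a(u,u) ≥ α||u||_{H^1}² reads (1−α)∫(u')² ≥ (α−c)∫u². Any admissible α is ≤ 1 (rapidly oscillating u have ∫u²/∫(u')² → 0), and α = 1 would force 0 ≥ (1−c)∫u², impossible since c < 1; so 1−α > 0. By the sharp Poincaré inequality on H^1_0 of an interval of length L, ∫(u')² ≥ (π/L)²∫u² with equality for the first sine mode sin(π(x−x₀)/L) (x₀ the left endpoint), so the inequality holds for all u iff (1−α)(π/L)² ≥ α − c, i.e. α ≤ ((π/L)² + c)/((π/L)² + 1) = (1 + c(L/π)²)/(1 + (L/π)²). (Direct route, valid since c ≤ 0: Poincaré gives c∫u² ≥ c(L/π)²∫(u')², so a(u,u) ≥ (1 + c(L/π)²)∫(u')², while ||u||_{H^1}² ≤ (1 + (L/π)²)∫(u')²; dividing yields the same α.) With (π/L)² = 4*π^2/25 and c = 0, the largest admissible constant is α = ((π/L)² + c)/((π/L)² + 1).
Simplifying, α = 4*π^2/(25 + 4*π^2).


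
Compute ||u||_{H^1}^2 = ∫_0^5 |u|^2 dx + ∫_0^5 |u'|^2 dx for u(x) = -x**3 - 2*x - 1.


||u||_{H^1}^2 = 854275/42

The H^1 norm (squared) on an interval (0, L) is
  ||u||_{H^1}^2 = ∫_0^L u(x)^2 dx + ∫_0^L u'(x)^2 dx.
Compute u'(x) = -3*x**2 - 2.
Then u(x)^2 = x**6 + 4*x**4 + 2*x**3 + 4*x**2 + 4*x + 1 and u'(x)^2 = 9*x**4 + 12*x**2 + 4.
Integrate each monomial from 0 to 5 using ∫_0^5 c·x^n dx = c·5^(n+1)/(n+1):
  ∫_0^5 u(x)^2 dx = ∫_0^5 (x^6 + 4*x^4 + 2*x^3 + 4*x^2 + 4*x + 1) dx. Term by term:
    ∫_0^5 x^6 dx = 78125/7;  ∫_0^5 4*x^4 dx = 2500;  ∫_0^5 2*x^3 dx = 625/2;
    ∫_0^5 4*x^2 dx = 500/3;  ∫_0^5 4*x dx = 50;  ∫_0^5 1 dx = 5.
  Sum: 78125/7 + 2500 + 625/2 + 500/3 + 50 + 5 = 596185/42.
  ∫_0^5 u'(x)^2 dx = ∫_0^5 (9*x^4 + 12*x^2 + 4) dx. Term by term:
    ∫_0^5 9*x^4 dx = 5625;  ∫_0^5 12*x^2 dx = 500;  ∫_0^5 4 dx = 20.
  Sum: 5625 + 500 + 20 = 6145.
Adding: ||u||_{H^1}^2 = 596185/42 + 6145 = 854275/42.


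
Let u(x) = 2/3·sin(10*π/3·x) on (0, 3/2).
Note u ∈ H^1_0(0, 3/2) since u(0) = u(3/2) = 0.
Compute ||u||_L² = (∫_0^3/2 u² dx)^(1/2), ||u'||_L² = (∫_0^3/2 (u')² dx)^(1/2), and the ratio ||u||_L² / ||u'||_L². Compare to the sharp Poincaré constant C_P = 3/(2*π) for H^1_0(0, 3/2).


||u||_L² / ||u'||_L² = 3/(10*π) < C_P = 3/(2*π).

u(x) = 2/3·sin(10*π/3·x), so u'(x) = 20*π*cos(10*π*x/3)/9.
Writing u(x) = A·sin(kπx/L) with A = 2/3 and k = 5, use ∫_0^L sin²(kπx/L) dx = L/2 and ∫_0^L cos²(kπx/L) dx = L/2.
u² = 4/9·sin²(10*π/3·x) and (u')² = 400*π^2/81·cos²(10*π/3·x), and each of sin², cos² integrates to L/2 = 3/4 over (0, 3/2).
∫_0^3/2 u² dx = 1/3, so ||u||_L² = sqrt(3)/3.
∫_0^3/2 (u')² dx = 100*π^2/27, so ||u'||_L² = 10*sqrt(3)*π/9.
Ratio ||u||_L² / ||u'||_L² = 3/(10*π).
Sharp Poincaré constant on H^1_0(0, 3/2) is C_P = L/π = 3/(2*π), achieved by sin(2*π/3·x).
This is the k = 5 harmonic; the ratio L/(kπ) is strictly less than C_P = L/π, consistent with the sharp inequality ||u||_L² ≤ C_P ||u'||_L².


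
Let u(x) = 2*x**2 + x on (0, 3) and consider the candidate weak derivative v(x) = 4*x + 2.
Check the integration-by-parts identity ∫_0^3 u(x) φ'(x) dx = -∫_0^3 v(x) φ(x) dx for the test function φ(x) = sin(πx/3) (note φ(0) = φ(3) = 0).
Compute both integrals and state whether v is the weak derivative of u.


LHS = -42/π, RHS = -48/π. No, v is not the weak derivative of u.

u(x) = 2*x**2 + x, classical derivative u'(x) = 4*x + 1.
φ(x) = sin(πx/3), so φ'(x) = π*cos(π*x/3)/3.
Note φ(0) = φ(3) = 0, so the boundary term u·φ vanishes.
LHS = ∫_0^3 u(x) φ'(x) dx = ∫_0^3 (2*π*x^2*cos(π*x/3)/3 + π*x*cos(π*x/3)/3) dx. Term by term:
  ∫_0^3 π*x*cos(π*x/3)/3 dx = -6/π;  ∫_0^3 2*π*x^2*cos(π*x/3)/3 dx = -36/π.
Sum: -6/π − 36/π = -42/π.
So LHS = -42/π.
∫_0^3 v(x) φ(x) dx = ∫_0^3 (4*x*sin(π*x/3) + 2*sin(π*x/3)) dx. Term by term:
  ∫_0^3 2*sin(π*x/3) dx = 12/π;  ∫_0^3 4*x*sin(π*x/3) dx = 36/π.
Sum: 12/π + 36/π = 48/π.
So RHS = -∫_0^3 v(x) φ(x) dx = -48/π.
LHS − RHS = 6/π ≠ 0, so the identity fails.
(For a valid weak derivative the identity must hold for EVERY test function, in particular this one. The failure shows v is NOT the weak derivative of u.)
Correct weak derivative would be u'(x) = 4*x + 1.


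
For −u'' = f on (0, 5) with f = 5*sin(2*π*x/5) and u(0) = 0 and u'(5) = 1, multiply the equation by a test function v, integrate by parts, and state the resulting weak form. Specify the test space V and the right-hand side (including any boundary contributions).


V = {v ∈ H^1(0, 5) : v(0) = 0} (test functions vanish at x = 0 where u is specified); weak form: ∫_0^5 u'v' dx = ∫_0^5 (5*sin(2*π*x/5)) v dx + v(5) for all v ∈ V.

Multiply both sides by a test function v and integrate from 0 to 5:
  ∫_0^5 −u''(x) v(x) dx = ∫_0^5 f(x) v(x) dx.
Integrate the LHS by parts once:
  ∫_0^5 −u'' v dx = −[u'(x) v(x)]_0^5 + ∫_0^5 u'(x) v'(x) dx.
Thus ∫_0^5 u'(x) v'(x) dx = ∫_0^5 f(x) v(x) dx + [u'(x) v(x)]_0^5.
Choose V so that boundary terms are either known or forced to vanish.
Mixed BC: u(0) = 0 (Dirichlet) and u'(5) = 1 (Neumann). Define V = {v ∈ H^1(0, 5) : v(0) = 0}. Then [u' v]_0^5 = u'(5)·v(5) − u'(0)·0 = v(5).
Weak formulation: find u (satisfying any essential BC) such that ∫_0^5 u'(x) v'(x) dx = ∫_0^5 f v dx + v(5) for all v ∈ V (Dirichlet at 0 absorbed into V; Neumann datum at x = 5 contributes the boundary term).
Substituting f(x) = 5*sin(2*π*x/5), the right-hand side is ∫_0^5 (5*sin(2*π*x/5)) v dx + v(5).
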